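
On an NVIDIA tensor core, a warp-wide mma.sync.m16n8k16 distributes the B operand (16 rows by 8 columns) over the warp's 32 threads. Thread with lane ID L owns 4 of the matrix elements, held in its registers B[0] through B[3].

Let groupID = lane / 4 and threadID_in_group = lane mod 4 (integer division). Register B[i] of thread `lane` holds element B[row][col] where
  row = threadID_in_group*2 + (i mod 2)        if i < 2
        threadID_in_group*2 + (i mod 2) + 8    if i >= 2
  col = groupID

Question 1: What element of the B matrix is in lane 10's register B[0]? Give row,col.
4,2

L=10⇒gr=10>>2=2, th=10&3=2
[0]⇒row 2·2+0+0=4  col gr=2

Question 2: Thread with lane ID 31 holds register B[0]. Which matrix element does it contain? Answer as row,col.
6,7

L=31->gid=31>>2=7, tid=31&3=3
[0]->row 3·2+0+0=6  col gid=7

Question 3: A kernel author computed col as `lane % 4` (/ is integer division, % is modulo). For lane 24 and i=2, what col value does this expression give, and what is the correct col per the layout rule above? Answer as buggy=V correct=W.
`lane % 4`[24,2]⇒0
24: gr=6,th=0
[2] (0*2+0+8,6) = (8,6)
col: 0 vs 6

buggy=0 correct=6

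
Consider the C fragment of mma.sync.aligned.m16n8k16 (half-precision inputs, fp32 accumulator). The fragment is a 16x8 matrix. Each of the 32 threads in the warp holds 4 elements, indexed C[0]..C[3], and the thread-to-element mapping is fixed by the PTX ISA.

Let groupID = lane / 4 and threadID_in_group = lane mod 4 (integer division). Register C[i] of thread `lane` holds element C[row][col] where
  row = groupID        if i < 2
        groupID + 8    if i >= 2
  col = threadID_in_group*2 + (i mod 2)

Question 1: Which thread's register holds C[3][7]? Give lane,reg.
15,1

r=3→G=3,rhi=0  c=7→T=3,p=1
L=3*4+3=15  i=0*2+1=1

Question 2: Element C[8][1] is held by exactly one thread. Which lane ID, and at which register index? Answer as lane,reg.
r=8->g=0,rb=1  c=1->t=0,b0=1
L=0*4+0=0  i=1*2+1=3

0,3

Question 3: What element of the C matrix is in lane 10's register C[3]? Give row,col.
10: grp=2,tig=2
[3] (2+8,2*2+1) = (10,5)

10,5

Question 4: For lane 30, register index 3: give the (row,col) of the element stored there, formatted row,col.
15,5

30: G=7,T=2
[3] (7+8,2*2+1) = (15,5)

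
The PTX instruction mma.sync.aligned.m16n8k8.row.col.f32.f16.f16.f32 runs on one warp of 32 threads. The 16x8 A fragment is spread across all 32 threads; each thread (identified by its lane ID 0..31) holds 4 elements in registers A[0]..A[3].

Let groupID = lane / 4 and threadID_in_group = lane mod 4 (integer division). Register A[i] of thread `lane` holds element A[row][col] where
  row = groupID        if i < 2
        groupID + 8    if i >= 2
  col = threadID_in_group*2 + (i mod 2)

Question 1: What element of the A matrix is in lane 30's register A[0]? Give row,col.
lane 30: g=7 (30/4), t=2 (30%4)
i=0: r=7+0=7, c=2*2+0=4

7,4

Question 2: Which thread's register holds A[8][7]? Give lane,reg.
3,3

r=8->g=0,rb=1  c=7->t=3,b0=1
L=0*4+3=3  i=1*2+1=3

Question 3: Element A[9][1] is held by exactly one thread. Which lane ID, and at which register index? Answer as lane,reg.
4,3

r=9->g=1,rb=1  c=1->t=0,b0=1
L=1*4+0=4  i=1*2+1=3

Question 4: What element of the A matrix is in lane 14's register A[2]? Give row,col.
11,4

14: G=3,T=2
[2] (3+8,2*2+0) = (11,4)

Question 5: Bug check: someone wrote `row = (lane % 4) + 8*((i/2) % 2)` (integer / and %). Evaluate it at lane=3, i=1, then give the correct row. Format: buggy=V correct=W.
`(lane % 4) + 8*((i/2) % 2)`[3,1]=>3
lane 3: grp=0 (3/4), tig=3 (3%4)
i=1: r=0+0=0, c=3*2+1=7
row: 3 vs 0

buggy=3 correct=0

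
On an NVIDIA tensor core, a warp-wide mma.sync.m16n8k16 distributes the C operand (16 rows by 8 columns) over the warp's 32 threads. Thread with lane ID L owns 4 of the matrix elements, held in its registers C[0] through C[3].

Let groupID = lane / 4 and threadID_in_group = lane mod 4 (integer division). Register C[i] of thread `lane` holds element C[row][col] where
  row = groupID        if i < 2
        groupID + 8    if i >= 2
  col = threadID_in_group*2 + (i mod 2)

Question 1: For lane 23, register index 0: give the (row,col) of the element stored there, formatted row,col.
5,6

lane 23⇒23/4=5, 23 mod 4=3
i=0  r:5+0⇒5  c:2·3+0⇒6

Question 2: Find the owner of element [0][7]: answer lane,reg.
3,1

r=0⇒gr=0,Rb=0  c=7⇒th=3,odd=1
L=0*4+3=3  i=0*2+1=1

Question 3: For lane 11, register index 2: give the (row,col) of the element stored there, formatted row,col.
lane 11: grp=2 (11/4), tig=3 (11%4)
i=2: r=2+8=10, c=3*2+0=6

10,6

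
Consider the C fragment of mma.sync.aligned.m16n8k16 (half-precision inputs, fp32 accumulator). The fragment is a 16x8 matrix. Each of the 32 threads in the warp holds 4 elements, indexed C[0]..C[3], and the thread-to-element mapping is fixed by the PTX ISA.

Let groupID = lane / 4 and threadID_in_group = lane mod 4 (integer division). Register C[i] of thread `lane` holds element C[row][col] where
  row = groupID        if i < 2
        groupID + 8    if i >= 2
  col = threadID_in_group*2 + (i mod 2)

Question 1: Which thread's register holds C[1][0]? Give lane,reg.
4,0

r:1=>grp=1,rB=0  c:0=>tig=0,lo=0
L=1*4+0=4  i=0*2+0=0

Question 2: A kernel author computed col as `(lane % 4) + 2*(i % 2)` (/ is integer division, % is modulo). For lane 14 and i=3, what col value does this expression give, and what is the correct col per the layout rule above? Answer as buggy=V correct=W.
`(lane % 4) + 2*(i % 2)`[14,3]->4
14: g=3,t=2
[3] (3+8,2*2+1) = (11,5)
col: 4 vs 5

buggy=4 correct=5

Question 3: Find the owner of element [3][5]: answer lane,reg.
r=3⇒gr=3,Rb=0  c=5⇒th=2,odd=1
L=3*4+2=14  i=0*2+1=1

14,1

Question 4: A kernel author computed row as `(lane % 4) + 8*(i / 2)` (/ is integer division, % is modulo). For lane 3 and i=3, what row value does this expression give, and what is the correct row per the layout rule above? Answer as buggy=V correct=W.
buggy=11 correct=8

`(lane % 4) + 8*(i / 2)`[3,3]→11
lane 3: G=0 (3/4), T=3 (3%4)
i=3: r=0+8=8, c=3*2+1=7
row: 11 vs 8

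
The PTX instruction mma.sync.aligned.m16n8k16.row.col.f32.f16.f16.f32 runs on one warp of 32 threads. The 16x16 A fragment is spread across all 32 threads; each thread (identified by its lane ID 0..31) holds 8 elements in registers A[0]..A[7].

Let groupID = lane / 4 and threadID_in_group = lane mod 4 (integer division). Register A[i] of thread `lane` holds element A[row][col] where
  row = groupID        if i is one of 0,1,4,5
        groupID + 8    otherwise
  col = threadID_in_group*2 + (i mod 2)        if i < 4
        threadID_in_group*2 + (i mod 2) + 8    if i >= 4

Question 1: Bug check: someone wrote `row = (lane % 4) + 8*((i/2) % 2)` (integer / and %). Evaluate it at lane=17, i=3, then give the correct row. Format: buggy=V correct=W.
`(lane % 4) + 8*((i/2) % 2)`[17,3]->9
17: g=4,t=1
[3] (4+8,1*2+1+0) = (12,3)
row: 9 vs 12

buggy=9 correct=12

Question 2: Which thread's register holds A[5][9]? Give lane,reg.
r:5=>grp=5,rB=0  c:9=>cB=1,tig=0,lo=1
L=5*4+0=20  i=1*4+0*2+1=5

20,5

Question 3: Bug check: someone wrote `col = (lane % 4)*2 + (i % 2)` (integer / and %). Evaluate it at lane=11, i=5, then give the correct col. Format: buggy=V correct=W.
`(lane % 4)*2 + (i % 2)`[11,5]->7
L=11->gid=11>>2=2, tid=11&3=3
[5]->row 2+0=2  col 3·2+1+8=15
col: 7 vs 15

buggy=7 correct=15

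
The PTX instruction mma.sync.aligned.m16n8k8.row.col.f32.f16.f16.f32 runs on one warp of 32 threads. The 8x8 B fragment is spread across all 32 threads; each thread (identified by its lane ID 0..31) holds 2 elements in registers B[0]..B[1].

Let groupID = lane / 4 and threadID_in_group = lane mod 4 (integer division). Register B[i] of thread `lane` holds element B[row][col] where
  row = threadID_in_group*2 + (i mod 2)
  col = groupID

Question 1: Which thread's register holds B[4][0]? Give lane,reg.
c=0→G=0  r=4→T=2,p=0
L=0*4+2=2  i=0=0

2,0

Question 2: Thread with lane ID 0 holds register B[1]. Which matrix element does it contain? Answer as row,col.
1,0

0: gid=0,tid=0
[1] (0*2+1,0) = (1,0)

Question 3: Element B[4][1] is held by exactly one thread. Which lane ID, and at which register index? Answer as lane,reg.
c:1=>grp=1  r:4=>tig=2,lo=0
L=1*4+2=6  i=0=0

6,0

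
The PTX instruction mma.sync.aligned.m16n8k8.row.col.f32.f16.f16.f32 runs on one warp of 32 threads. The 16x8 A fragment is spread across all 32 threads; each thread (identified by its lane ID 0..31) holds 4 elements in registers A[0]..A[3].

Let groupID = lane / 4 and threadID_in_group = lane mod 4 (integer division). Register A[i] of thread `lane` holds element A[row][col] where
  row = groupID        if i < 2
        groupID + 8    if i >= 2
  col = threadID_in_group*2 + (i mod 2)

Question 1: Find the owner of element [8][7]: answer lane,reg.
3,3

r=8→G=0,rhi=1  c=7→T=3,p=1
L=0*4+3=3  i=1*2+1=3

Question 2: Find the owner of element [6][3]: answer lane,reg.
25,1

r=6->g=6,rb=0  c=3->t=1,b0=1
L=6*4+1=25  i=0*2+1=1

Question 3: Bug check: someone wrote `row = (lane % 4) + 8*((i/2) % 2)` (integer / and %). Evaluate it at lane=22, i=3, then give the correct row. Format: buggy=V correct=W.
buggy=10 correct=13

`(lane % 4) + 8*((i/2) % 2)`[22,3]⇒10
22: gr=5,th=2
[3] (5+8,2*2+1) = (13,5)
row: 10 vs 13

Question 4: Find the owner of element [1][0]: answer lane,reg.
4,0

r=1->g=1,rb=0  c=0->t=0,b0=0
L=1*4+0=4  i=0*2+0=0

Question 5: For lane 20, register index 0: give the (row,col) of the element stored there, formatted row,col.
5,0

lane 20->20/4=5, 20 mod 4=0
i=0  r:5+0->5  c:2·0+0->0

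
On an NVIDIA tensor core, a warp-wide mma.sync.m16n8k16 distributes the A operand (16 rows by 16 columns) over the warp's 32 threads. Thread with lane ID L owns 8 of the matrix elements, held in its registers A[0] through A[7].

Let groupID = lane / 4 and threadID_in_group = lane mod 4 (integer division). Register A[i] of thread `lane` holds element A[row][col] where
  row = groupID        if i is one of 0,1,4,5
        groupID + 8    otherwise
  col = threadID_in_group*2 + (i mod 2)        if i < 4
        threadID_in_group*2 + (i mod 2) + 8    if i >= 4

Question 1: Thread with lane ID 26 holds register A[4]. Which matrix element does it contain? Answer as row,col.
lane 26=>26/4=6, 26 mod 4=2
i=4  r:6+0=>6  c:2·2+0+8=>12

6,12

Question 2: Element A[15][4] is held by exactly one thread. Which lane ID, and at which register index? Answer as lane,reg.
30,2

r: 15->gid=7,r8=1  c: 4->c8=0,tid=2,i&1=0
L=7*4+2=30  i=0*4+1*2+0=2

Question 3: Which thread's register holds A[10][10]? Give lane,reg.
r=10->g=2,rb=1  c=10->cb=1,t=1,b0=0
L=2*4+1=9  i=1*4+1*2+0=6

9,6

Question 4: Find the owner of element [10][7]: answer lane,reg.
r=10→G=2,rhi=1  c=7→chi=0,T=3,p=1
L=2*4+3=11  i=0*4+1*2+1=3

11,3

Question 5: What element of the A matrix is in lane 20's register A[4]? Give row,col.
L=20->g=20>>2=5, t=20&3=0
[4]->row 5+0=5  col 0·2+0+8=8

5,8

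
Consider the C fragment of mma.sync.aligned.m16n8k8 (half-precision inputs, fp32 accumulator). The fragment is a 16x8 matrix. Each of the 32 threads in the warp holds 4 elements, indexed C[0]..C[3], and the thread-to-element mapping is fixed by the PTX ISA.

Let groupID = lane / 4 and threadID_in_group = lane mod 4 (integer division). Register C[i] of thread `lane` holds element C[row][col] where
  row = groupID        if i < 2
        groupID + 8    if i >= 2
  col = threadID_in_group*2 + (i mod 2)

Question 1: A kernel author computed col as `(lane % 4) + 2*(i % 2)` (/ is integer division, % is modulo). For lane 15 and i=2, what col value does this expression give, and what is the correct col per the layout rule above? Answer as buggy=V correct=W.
`(lane % 4) + 2*(i % 2)`[15,2]⇒3
lane 15⇒15/4=3, 15 mod 4=3
i=2  r:3+8⇒11  c:2·3+0⇒6
col: 3 vs 6

buggy=3 correct=6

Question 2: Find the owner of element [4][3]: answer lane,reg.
17,1

r=4→G=4,rhi=0  c=3→T=1,p=1
L=4*4+1=17  i=0*2+1=1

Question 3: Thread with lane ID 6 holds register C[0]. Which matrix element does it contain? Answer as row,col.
lane 6: G=1 (6/4), T=2 (6%4)
i=0: r=1+0=1, c=2*2+0=4

1,4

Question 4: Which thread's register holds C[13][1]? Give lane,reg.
r: 13->gid=5,r8=1  c: 1->tid=0,i&1=1
L=5*4+0=20  i=1*2+1=3

20,3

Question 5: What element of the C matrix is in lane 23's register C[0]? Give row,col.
L=23->gid=23>>2=5, tid=23&3=3
[0]->row 5+0=5  col 3·2+0=6

5,6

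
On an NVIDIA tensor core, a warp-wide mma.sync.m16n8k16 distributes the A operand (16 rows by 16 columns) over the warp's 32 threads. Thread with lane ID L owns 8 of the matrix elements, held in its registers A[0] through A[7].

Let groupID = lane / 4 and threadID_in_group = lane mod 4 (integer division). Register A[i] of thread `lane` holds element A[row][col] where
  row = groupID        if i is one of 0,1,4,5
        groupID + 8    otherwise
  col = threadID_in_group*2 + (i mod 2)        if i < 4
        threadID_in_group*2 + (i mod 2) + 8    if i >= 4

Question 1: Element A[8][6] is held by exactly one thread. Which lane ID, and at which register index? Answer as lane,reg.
r:8=>grp=0,rB=1  c:6=>cB=0,tig=3,lo=0
L=0*4+3=3  i=0*4+1*2+0=2

3,2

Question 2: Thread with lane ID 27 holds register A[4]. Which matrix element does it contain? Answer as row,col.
6,14

lane 27->27/4=6, 27 mod 4=3
i=4  r:6+0->6  c:2·3+0+8->14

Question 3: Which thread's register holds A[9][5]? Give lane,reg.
6,3

r:9=>grp=1,rB=1  c:5=>cB=0,tig=2,lo=1
L=1*4+2=6  i=0*4+1*2+1=3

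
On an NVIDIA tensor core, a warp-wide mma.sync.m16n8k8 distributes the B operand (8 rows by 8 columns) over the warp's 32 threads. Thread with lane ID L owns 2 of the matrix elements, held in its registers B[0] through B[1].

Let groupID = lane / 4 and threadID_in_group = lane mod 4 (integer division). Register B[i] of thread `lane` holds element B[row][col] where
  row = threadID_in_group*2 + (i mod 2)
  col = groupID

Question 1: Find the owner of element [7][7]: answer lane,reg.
c=7->g=7  r=7->t=3,b0=1
L=7*4+3=31  i=1=1

31,1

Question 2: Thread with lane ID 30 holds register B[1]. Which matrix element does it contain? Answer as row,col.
L=30⇒gr=30>>2=7, th=30&3=2
[1]⇒row 2·2+1=5  col gr=7

5,7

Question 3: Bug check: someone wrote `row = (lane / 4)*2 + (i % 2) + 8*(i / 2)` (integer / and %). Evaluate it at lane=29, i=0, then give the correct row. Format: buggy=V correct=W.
buggy=14 correct=2

`(lane / 4)*2 + (i % 2) + 8*(i / 2)`[29,0]->14
lane 29->29/4=7, 29 mod 4=1
i=0  r:2·1+0->2  c:7
row: 14 vs 2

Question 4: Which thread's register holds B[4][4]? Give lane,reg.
c=4→G=4  r=4→T=2,p=0
L=4*4+2=18  i=0=0

18,0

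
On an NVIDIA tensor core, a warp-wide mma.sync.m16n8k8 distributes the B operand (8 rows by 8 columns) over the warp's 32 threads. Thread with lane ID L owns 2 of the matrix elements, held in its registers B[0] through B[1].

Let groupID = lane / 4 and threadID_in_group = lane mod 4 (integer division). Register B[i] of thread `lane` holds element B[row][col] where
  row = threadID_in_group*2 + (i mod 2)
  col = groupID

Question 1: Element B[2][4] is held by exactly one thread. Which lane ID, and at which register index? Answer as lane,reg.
17,0

c=4->g=4  r=2->t=1,b0=0
L=4*4+1=17  i=0=0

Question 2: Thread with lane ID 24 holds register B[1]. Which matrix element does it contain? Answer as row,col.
1,6

L=24=>grp=24>>2=6, tig=24&3=0
[1]=>row 0·2+1=1  col grp=6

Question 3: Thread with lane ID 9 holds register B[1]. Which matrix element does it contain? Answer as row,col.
lane 9: G=2 (9/4), T=1 (9%4)
i=1: r=1*2+1=3, c=G=2

3,2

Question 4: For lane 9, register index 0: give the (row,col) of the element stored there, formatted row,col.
2,2

lane 9: G=2 (9/4), T=1 (9%4)
i=0: r=1*2+0=2, c=G=2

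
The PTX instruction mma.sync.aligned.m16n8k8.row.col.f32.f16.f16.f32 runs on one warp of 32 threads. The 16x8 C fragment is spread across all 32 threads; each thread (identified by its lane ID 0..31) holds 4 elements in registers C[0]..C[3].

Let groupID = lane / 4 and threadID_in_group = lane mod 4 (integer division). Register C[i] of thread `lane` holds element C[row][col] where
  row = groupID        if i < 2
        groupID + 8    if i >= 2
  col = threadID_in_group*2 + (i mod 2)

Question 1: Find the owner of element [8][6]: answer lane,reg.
3,2

r=8→G=0,rhi=1  c=6→T=3,p=0
L=0*4+3=3  i=1*2+0=2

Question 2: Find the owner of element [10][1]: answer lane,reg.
r=10⇒gr=2,Rb=1  c=1⇒th=0,odd=1
L=2*4+0=8  i=1*2+1=3

8,3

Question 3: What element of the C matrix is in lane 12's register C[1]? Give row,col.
L=12=>grp=12>>2=3, tig=12&3=0
[1]=>row 3+0=3  col 0·2+1=1

3,1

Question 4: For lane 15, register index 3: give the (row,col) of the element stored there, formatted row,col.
11,7

L=15->g=15>>2=3, t=15&3=3
[3]->row 3+8=11  col 3·2+1=7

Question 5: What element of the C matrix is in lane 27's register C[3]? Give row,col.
27: gid=6,tid=3
[3] (6+8,3*2+1) = (14,7)

14,7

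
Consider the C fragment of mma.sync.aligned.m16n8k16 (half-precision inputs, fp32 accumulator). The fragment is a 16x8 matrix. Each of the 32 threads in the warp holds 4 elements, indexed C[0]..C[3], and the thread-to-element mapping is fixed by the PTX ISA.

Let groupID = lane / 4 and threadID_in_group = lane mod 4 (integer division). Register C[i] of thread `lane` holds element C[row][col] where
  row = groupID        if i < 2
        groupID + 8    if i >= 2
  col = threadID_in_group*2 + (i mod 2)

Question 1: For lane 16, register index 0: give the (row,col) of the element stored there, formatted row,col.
lane 16: grp=4 (16/4), tig=0 (16%4)
i=0: r=4+0=4, c=0*2+0=0

4,0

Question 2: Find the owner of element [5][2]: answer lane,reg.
21,0

r=5->g=5,rb=0  c=2->t=1,b0=0
L=5*4+1=21  i=0*2+0=0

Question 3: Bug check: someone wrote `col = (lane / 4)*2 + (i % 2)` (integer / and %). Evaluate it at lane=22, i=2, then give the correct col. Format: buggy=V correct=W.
buggy=10 correct=4

`(lane / 4)*2 + (i % 2)`[22,2]⇒10
lane 22: gr=5 (22/4), th=2 (22%4)
i=2: r=5+8=13, c=2*2+0=4
col: 10 vs 4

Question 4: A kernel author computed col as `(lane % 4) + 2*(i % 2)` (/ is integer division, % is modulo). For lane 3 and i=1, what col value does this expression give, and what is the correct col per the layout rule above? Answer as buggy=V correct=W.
`(lane % 4) + 2*(i % 2)`[3,1]->5
lane 3: g=0 (3/4), t=3 (3%4)
i=1: r=0+0=0, c=3*2+1=7
col: 5 vs 7

buggy=5 correct=7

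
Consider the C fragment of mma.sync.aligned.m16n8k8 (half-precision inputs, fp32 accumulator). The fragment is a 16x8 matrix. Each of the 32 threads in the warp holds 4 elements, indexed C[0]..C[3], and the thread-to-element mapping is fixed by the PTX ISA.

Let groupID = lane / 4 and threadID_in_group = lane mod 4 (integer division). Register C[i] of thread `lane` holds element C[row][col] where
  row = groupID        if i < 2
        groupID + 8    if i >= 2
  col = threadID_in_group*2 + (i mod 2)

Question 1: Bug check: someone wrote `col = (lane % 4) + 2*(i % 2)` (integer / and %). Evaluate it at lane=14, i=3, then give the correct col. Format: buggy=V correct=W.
buggy=4 correct=5

`(lane % 4) + 2*(i % 2)`[14,3]→4
L=14→G=14>>2=3, T=14&3=2
[3]→row 3+8=11  col 2·2+1=5
col: 4 vs 5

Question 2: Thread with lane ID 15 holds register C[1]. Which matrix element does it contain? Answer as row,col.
lane 15->15/4=3, 15 mod 4=3
i=1  r:3+0->3  c:2·3+1->7

3,7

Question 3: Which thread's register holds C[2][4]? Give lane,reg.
r:2=>grp=2,rB=0  c:4=>tig=2,lo=0
L=2*4+2=10  i=0*2+0=0

10,0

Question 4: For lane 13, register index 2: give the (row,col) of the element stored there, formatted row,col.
L=13->g=13>>2=3, t=13&3=1
[2]->row 3+8=11  col 1·2+0=2

11,2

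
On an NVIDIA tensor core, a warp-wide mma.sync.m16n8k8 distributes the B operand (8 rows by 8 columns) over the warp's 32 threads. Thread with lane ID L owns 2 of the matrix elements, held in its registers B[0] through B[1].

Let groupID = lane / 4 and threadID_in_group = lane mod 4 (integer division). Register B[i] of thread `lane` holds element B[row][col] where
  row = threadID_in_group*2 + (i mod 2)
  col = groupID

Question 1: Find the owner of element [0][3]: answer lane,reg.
12,0

c=3->g=3  r=0->t=0,b0=0
L=3*4+0=12  i=0=0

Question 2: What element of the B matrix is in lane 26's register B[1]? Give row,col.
5,6

26: G=6,T=2
[1] (2*2+1,6) = (5,6)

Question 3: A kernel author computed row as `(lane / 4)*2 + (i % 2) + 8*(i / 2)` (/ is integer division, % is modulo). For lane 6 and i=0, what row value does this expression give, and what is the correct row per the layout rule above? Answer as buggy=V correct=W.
`(lane / 4)*2 + (i % 2) + 8*(i / 2)`[6,0]⇒2
L=6⇒gr=6>>2=1, th=6&3=2
[0]⇒row 2·2+0=4  col gr=1
row: 2 vs 4

buggy=2 correct=4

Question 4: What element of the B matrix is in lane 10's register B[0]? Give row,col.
lane 10: grp=2 (10/4), tig=2 (10%4)
i=0: r=2*2+0=4, c=grp=2

4,2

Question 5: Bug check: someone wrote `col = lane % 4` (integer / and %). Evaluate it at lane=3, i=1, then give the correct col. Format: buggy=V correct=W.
buggy=3 correct=0

`lane % 4`[3,1]⇒3
lane 3⇒3/4=0, 3 mod 4=3
i=1  r:2·3+1⇒7  c:0
col: 3 vs 0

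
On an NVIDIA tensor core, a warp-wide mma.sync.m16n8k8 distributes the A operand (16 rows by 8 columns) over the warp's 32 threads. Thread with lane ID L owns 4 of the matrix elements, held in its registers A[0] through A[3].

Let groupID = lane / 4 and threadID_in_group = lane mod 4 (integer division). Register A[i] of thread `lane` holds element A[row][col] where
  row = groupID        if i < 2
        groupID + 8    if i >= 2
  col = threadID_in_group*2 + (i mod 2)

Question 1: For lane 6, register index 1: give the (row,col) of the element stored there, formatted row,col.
lane 6->6/4=1, 6 mod 4=2
i=1  r:1+0->1  c:2·2+1->5

1,5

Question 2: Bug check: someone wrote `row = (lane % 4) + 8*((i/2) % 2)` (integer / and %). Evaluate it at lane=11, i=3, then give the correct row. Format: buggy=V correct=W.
`(lane % 4) + 8*((i/2) % 2)`[11,3]->11
lane 11->11/4=2, 11 mod 4=3
i=3  r:2+8->10  c:2·3+1->7
row: 11 vs 10

buggy=11 correct=10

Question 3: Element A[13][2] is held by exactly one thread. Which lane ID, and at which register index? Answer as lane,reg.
21,2

r: 13->gid=5,r8=1  c: 2->tid=1,i&1=0
L=5*4+1=21  i=1*2+0=2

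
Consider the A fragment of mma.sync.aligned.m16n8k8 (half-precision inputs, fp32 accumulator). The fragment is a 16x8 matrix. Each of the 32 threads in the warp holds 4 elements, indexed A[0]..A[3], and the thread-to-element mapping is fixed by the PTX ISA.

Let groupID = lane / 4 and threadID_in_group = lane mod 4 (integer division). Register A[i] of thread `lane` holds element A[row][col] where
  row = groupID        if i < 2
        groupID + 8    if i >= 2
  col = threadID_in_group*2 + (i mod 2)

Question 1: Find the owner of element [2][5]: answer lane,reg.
r: 2->gid=2,r8=0  c: 5->tid=2,i&1=1
L=2*4+2=10  i=0*2+1=1

10,1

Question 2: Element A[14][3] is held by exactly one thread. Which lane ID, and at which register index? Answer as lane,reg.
25,3

r:14=>grp=6,rB=1  c:3=>tig=1,lo=1
L=6*4+1=25  i=1*2+1=3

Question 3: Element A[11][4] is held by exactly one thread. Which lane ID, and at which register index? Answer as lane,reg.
r=11->g=3,rb=1  c=4->t=2,b0=0
L=3*4+2=14  i=1*2+0=2

14,2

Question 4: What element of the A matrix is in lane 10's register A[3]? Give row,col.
10,5

lane 10⇒10/4=2, 10 mod 4=2
i=3  r:2+8⇒10  c:2·2+1⇒5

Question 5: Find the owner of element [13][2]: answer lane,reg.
21,2

r: 13->gid=5,r8=1  c: 2->tid=1,i&1=0
L=5*4+1=21  i=1*2+0=2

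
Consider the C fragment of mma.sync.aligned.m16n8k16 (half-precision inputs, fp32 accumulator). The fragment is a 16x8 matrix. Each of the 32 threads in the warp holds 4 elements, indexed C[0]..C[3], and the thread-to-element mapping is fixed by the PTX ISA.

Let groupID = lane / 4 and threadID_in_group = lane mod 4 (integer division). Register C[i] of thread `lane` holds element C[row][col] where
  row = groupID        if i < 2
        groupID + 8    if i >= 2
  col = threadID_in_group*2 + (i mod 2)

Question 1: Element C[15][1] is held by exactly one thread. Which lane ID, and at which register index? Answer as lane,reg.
r:15=>grp=7,rB=1  c:1=>tig=0,lo=1
L=7*4+0=28  i=1*2+1=3

28,3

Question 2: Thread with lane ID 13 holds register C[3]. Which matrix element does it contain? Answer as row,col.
11,3

13: gid=3,tid=1
[3] (3+8,1*2+1) = (11,3)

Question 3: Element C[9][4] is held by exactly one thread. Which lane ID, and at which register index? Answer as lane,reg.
6,2

r=9⇒gr=1,Rb=1  c=4⇒th=2,odd=0
L=1*4+2=6  i=1*2+0=2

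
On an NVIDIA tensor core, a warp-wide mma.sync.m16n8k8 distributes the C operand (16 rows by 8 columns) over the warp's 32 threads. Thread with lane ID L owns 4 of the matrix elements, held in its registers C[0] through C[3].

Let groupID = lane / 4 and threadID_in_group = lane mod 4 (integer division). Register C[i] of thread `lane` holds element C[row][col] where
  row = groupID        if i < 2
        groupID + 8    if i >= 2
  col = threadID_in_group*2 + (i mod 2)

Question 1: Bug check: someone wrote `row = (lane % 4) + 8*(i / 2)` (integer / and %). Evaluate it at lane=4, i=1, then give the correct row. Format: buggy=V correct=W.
`(lane % 4) + 8*(i / 2)`[4,1]→0
lane 4→4/4=1, 4 mod 4=0
i=1  r:1+0→1  c:2·0+1→1
row: 0 vs 1

buggy=0 correct=1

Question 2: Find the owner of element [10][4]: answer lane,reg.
r=10→G=2,rhi=1  c=4→T=2,p=0
L=2*4+2=10  i=1*2+0=2

10,2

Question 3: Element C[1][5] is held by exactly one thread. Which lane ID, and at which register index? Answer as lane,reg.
r=1->g=1,rb=0  c=5->t=2,b0=1
L=1*4+2=6  i=0*2+1=1

6,1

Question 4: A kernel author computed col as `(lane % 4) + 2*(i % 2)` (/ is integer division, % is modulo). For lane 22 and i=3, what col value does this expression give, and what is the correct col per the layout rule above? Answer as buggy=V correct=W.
`(lane % 4) + 2*(i % 2)`[22,3]->4
22: g=5,t=2
[3] (5+8,2*2+1) = (13,5)
col: 4 vs 5

buggy=4 correct=5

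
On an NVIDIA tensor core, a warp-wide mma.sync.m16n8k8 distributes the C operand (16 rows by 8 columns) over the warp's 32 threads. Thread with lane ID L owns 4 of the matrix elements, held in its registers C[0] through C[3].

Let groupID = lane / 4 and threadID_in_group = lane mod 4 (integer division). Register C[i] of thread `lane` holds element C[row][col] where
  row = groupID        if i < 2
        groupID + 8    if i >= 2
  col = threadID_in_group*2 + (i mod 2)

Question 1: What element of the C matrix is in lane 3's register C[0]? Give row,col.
lane 3: gr=0 (3/4), th=3 (3%4)
i=0: r=0+0=0, c=3*2+0=6

0,6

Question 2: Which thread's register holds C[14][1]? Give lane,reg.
24,3

r=14⇒gr=6,Rb=1  c=1⇒th=0,odd=1
L=6*4+0=24  i=1*2+1=3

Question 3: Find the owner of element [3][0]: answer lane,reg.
12,0

r=3->g=3,rb=0  c=0->t=0,b0=0
L=3*4+0=12  i=0*2+0=0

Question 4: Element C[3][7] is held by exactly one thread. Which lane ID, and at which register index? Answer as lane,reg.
15,1

r=3->g=3,rb=0  c=7->t=3,b0=1
L=3*4+3=15  i=0*2+1=1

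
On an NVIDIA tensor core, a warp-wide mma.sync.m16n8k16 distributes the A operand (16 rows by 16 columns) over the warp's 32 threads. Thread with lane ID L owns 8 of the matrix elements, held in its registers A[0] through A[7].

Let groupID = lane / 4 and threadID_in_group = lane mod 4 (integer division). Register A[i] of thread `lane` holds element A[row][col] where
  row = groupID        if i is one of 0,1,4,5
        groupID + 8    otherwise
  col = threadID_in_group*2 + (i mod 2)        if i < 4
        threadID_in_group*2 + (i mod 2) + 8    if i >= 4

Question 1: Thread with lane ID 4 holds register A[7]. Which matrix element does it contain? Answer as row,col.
lane 4: g=1 (4/4), t=0 (4%4)
i=7: r=1+8=9, c=0*2+1+8=9

9,9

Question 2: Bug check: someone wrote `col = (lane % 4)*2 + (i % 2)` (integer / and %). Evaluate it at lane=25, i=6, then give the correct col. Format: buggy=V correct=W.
`(lane % 4)*2 + (i % 2)`[25,6]→2
L=25→G=25>>2=6, T=25&3=1
[6]→row 6+8=14  col 1·2+0+8=10
col: 2 vs 10

buggy=2 correct=10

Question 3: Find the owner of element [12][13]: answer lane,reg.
18,7

r=12->g=4,rb=1  c=13->cb=1,t=2,b0=1
L=4*4+2=18  i=1*4+1*2+1=7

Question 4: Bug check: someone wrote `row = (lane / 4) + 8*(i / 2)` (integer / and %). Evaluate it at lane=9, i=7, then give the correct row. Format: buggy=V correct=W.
`(lane / 4) + 8*(i / 2)`[9,7]→26
9: G=2,T=1
[7] (2+8,1*2+1+8) = (10,11)
row: 26 vs 10

buggy=26 correct=10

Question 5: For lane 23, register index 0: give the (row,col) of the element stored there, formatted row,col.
lane 23: gid=5 (23/4), tid=3 (23%4)
i=0: r=5+0=5, c=3*2+0+0=6

5,6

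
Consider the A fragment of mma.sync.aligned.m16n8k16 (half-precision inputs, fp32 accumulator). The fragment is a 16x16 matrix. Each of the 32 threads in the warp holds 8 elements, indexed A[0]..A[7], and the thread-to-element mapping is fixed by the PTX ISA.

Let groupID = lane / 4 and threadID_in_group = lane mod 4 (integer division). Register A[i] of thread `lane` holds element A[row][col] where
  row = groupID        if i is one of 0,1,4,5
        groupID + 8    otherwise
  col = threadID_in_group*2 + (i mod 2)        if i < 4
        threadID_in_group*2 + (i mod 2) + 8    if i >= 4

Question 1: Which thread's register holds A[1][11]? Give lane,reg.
5,5

r: 1->gid=1,r8=0  c: 11->c8=1,tid=1,i&1=1
L=1*4+1=5  i=1*4+0*2+1=5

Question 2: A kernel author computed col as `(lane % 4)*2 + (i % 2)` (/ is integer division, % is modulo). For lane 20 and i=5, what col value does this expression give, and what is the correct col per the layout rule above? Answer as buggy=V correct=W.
buggy=1 correct=9

`(lane % 4)*2 + (i % 2)`[20,5]->1
lane 20: g=5 (20/4), t=0 (20%4)
i=5: r=5+0=5, c=0*2+1+8=9
col: 1 vs 9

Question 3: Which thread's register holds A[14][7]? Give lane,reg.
27,3

r=14->g=6,rb=1  c=7->cb=0,t=3,b0=1
L=6*4+3=27  i=0*4+1*2+1=3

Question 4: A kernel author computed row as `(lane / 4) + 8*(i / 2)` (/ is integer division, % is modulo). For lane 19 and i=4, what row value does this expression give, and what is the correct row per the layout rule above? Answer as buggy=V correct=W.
buggy=20 correct=4

`(lane / 4) + 8*(i / 2)`[19,4]=>20
L=19=>grp=19>>2=4, tig=19&3=3
[4]=>row 4+0=4  col 3·2+0+8=14
row: 20 vs 4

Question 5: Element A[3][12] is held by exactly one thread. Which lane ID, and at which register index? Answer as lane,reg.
r=3->g=3,rb=0  c=12->cb=1,t=2,b0=0
L=3*4+2=14  i=1*4+0*2+0=4

14,4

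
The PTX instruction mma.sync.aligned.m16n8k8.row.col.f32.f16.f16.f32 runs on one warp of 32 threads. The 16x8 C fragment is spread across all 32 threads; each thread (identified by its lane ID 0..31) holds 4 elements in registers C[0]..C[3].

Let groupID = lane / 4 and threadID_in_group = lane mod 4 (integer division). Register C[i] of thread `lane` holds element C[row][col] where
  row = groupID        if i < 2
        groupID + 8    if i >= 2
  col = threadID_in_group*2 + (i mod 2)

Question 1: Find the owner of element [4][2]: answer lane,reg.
r:4=>grp=4,rB=0  c:2=>tig=1,lo=0
L=4*4+1=17  i=0*2+0=0

17,0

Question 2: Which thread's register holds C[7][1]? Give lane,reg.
28,1

r=7->g=7,rb=0  c=1->t=0,b0=1
L=7*4+0=28  i=0*2+1=1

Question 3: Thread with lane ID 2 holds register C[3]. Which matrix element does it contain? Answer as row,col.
8,5

lane 2⇒2/4=0, 2 mod 4=2
i=3  r:0+8⇒8  c:2·2+1⇒5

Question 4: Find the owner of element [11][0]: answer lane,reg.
r=11⇒gr=3,Rb=1  c=0⇒th=0,odd=0
L=3*4+0=12  i=1*2+0=2

12,2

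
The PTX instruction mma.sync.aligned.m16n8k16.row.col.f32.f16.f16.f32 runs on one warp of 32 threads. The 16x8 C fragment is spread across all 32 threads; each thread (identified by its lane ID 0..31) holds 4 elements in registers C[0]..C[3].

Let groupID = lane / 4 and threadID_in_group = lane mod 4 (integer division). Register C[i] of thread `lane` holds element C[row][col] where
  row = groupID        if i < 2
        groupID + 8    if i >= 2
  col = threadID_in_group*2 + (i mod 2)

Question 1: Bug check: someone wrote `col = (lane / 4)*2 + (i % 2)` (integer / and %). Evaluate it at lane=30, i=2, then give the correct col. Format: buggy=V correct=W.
buggy=14 correct=4

`(lane / 4)*2 + (i % 2)`[30,2]→14
lane 30→30/4=7, 30 mod 4=2
i=2  r:7+8→15  c:2·2+0→4
col: 14 vs 4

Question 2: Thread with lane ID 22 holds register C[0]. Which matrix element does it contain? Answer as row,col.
L=22→G=22>>2=5, T=22&3=2
[0]→row 5+0=5  col 2·2+0=4

5,4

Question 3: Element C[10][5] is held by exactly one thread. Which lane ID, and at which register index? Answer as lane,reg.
10,3

r:10=>grp=2,rB=1  c:5=>tig=2,lo=1
L=2*4+2=10  i=1*2+1=3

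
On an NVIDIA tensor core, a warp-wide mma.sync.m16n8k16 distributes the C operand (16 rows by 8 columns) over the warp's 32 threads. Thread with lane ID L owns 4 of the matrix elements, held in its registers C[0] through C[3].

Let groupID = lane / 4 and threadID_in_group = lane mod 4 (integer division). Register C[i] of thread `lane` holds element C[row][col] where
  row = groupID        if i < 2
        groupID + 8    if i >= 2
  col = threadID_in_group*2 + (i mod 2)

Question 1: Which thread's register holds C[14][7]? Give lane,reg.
r=14→G=6,rhi=1  c=7→T=3,p=1
L=6*4+3=27  i=1*2+1=3

27,3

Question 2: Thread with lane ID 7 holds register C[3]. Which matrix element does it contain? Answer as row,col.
L=7=>grp=7>>2=1, tig=7&3=3
[3]=>row 1+8=9  col 3·2+1=7

9,7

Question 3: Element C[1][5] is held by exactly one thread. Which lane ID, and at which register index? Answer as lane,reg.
6,1

r: 1->gid=1,r8=0  c: 5->tid=2,i&1=1
L=1*4+2=6  i=0*2+1=1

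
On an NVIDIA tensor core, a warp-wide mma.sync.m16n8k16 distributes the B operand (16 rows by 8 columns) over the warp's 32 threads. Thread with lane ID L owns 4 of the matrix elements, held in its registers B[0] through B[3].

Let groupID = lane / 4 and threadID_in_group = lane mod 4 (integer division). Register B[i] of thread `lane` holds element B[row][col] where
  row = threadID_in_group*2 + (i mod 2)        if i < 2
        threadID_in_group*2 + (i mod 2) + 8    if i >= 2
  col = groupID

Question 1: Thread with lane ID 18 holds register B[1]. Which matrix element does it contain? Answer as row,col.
lane 18→18/4=4, 18 mod 4=2
i=1  r:2·2+1+0→5  c:4

5,4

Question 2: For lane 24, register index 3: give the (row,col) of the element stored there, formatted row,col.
lane 24⇒24/4=6, 24 mod 4=0
i=3  r:2·0+1+8⇒9  c:6

9,6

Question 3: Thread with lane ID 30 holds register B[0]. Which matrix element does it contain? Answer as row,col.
30: g=7,t=2
[0] (2*2+0+0,7) = (4,7)

4,7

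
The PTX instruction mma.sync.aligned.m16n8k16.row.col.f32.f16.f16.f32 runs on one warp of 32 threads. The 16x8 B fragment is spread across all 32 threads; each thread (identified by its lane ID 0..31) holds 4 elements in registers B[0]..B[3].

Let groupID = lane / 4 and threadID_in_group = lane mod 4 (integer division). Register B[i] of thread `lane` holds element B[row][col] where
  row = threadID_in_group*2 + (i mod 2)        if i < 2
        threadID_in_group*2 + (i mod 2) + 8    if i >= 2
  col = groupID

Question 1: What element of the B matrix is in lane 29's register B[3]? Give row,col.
L=29->gid=29>>2=7, tid=29&3=1
[3]->row 1·2+1+8=11  col gid=7

11,7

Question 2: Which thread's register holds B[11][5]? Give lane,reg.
c=5⇒gr=5  r=11⇒Rb=1,th=1,odd=1
L=5*4+1=21  i=1*2+1=3

21,3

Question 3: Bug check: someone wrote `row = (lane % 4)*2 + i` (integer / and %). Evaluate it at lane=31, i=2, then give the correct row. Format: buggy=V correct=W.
`(lane % 4)*2 + i`[31,2]→8
L=31→G=31>>2=7, T=31&3=3
[2]→row 3·2+0+8=14  col G=7
row: 8 vs 14

buggy=8 correct=14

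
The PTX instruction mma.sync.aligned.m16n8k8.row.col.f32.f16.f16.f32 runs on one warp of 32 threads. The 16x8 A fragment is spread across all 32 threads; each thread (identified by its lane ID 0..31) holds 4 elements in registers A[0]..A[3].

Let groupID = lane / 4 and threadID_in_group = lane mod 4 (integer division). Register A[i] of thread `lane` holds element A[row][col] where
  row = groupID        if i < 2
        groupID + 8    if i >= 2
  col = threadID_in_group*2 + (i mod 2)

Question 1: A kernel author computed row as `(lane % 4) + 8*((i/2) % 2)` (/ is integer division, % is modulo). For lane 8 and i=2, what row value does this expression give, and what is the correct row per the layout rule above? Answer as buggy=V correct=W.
`(lane % 4) + 8*((i/2) % 2)`[8,2]->8
lane 8: gid=2 (8/4), tid=0 (8%4)
i=2: r=2+8=10, c=0*2+0=0
row: 8 vs 10

buggy=8 correct=10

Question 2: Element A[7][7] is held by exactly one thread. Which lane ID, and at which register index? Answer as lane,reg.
31,1

r=7→G=7,rhi=0  c=7→T=3,p=1
L=7*4+3=31  i=0*2+1=1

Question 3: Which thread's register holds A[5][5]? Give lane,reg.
r:5=>grp=5,rB=0  c:5=>tig=2,lo=1
L=5*4+2=22  i=0*2+1=1

22,1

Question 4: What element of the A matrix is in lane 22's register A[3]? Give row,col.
lane 22->22/4=5, 22 mod 4=2
i=3  r:5+8->13  c:2·2+1->5

13,5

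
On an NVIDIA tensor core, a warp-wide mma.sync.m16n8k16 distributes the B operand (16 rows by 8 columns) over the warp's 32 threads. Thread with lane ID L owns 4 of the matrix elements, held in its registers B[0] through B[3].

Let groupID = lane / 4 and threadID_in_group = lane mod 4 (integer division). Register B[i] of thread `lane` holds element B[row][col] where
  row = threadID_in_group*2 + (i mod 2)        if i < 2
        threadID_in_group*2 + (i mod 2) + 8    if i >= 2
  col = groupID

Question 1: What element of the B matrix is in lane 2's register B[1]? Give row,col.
5,0

lane 2->2/4=0, 2 mod 4=2
i=1  r:2·2+1+0->5  c:0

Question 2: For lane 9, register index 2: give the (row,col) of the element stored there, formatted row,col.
lane 9→9/4=2, 9 mod 4=1
i=2  r:2·1+0+8→10  c:2

10,2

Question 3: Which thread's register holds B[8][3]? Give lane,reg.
12,2

c=3->g=3  r=8->rb=1,t=0,b0=0
L=3*4+0=12  i=1*2+0=2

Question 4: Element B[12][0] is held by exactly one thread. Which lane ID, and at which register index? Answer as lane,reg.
2,2

c: 0->gid=0  r: 12->r8=1,tid=2,i&1=0
L=0*4+2=2  i=1*2+0=2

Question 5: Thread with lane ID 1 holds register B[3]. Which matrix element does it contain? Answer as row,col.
L=1=>grp=1>>2=0, tig=1&3=1
[3]=>row 1·2+1+8=11  col grp=0

11,0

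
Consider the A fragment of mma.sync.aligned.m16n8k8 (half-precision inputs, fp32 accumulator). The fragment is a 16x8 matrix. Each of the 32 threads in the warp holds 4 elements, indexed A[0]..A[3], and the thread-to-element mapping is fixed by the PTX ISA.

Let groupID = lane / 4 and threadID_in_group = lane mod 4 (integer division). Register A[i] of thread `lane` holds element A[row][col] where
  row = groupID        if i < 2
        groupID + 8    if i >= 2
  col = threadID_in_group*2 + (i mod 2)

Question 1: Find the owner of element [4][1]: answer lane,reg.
16,1

r=4→G=4,rhi=0  c=1→T=0,p=1
L=4*4+0=16  i=0*2+1=1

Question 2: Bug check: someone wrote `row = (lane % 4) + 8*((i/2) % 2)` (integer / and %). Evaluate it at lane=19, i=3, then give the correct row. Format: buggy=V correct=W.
`(lane % 4) + 8*((i/2) % 2)`[19,3]⇒11
lane 19: gr=4 (19/4), th=3 (19%4)
i=3: r=4+8=12, c=3*2+1=7
row: 11 vs 12

buggy=11 correct=12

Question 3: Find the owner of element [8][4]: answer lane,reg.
r: 8->gid=0,r8=1  c: 4->tid=2,i&1=0
L=0*4+2=2  i=1*2+0=2

2,2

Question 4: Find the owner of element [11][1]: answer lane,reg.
12,3

r:11=>grp=3,rB=1  c:1=>tig=0,lo=1
L=3*4+0=12  i=1*2+1=3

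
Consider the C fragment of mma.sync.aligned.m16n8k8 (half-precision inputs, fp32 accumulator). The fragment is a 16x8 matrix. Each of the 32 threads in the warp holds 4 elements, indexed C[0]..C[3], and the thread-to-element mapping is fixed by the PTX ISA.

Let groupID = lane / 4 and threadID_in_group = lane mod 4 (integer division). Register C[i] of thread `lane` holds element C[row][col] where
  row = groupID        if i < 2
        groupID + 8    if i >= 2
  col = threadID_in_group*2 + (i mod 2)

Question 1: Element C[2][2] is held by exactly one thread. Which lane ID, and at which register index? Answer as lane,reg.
r=2->g=2,rb=0  c=2->t=1,b0=0
L=2*4+1=9  i=0*2+0=0

9,0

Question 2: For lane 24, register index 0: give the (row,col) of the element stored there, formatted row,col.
lane 24: grp=6 (24/4), tig=0 (24%4)
i=0: r=6+0=6, c=0*2+0=0

6,0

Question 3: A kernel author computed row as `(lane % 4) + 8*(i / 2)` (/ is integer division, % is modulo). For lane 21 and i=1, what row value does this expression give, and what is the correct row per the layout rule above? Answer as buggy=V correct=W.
`(lane % 4) + 8*(i / 2)`[21,1]=>1
lane 21=>21/4=5, 21 mod 4=1
i=1  r:5+0=>5  c:2·1+1=>3
row: 1 vs 5

buggy=1 correct=5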